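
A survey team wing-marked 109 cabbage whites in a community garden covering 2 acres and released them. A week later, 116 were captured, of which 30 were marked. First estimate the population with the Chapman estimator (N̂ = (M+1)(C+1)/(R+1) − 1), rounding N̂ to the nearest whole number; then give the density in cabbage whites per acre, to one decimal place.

N̂ = 110·117/31 − 1 = 12870/31 − 1 ≈ 414.2 → 414
Density = N̂ / area = 414 / 2 = 207.0 per acre

density ≈ 207.0 cabbage whites per acre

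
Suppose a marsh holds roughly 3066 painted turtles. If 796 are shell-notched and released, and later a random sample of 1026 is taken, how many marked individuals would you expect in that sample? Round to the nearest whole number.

expected recaptures ≈ 266

The marked fraction of the population is 796/3066, so in a sample of 1026 expect C·(M/N) marked.
E[R] = 796 × 1026 / 3066 = 816696 / 3066 ≈ 266.4 → 266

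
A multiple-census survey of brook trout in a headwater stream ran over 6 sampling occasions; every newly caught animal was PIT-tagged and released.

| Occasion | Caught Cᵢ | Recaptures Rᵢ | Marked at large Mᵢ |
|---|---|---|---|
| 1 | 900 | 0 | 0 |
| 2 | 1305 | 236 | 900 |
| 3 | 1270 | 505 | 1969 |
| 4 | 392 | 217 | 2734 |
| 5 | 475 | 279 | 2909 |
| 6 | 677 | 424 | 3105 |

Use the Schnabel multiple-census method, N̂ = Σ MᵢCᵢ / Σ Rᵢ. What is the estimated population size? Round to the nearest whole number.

N ≈ 4955

Σ MᵢCᵢ = 0·900 + 900·1305 + 1969·1270 + 2734·392 + 2909·475 + 3105·677 = 0 + 1174500 + 2500630 + 1071728 + 1381775 + 2102085 = 8230718
Σ Rᵢ = 0 + 236 + 505 + 217 + 279 + 424 = 1661
N̂ = 8230718 / 1661 ≈ 4955.3 → 4955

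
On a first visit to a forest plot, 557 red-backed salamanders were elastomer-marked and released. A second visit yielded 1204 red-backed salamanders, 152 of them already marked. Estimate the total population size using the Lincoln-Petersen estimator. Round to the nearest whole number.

N = (557 × 1204) / 152 = 670628 / 152 ≈ 4412.0 → 4412

N ≈ 4412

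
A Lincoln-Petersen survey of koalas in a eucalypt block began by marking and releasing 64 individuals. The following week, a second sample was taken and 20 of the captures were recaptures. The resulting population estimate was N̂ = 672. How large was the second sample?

From N = M·C/R: C = N·R / M = 672·20 / 64 = 13440 / 64 = 210.

C = 210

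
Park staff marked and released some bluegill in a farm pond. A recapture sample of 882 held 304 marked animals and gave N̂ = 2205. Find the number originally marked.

From N = M·C/R: M = N·R / C = 2205·304 / 882 = 670320 / 882 = 760.

M = 760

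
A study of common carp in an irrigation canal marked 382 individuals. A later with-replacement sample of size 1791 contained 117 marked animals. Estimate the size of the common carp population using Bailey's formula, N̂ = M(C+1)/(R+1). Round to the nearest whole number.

N ≈ 5801

N̂ = 382·(1791+1)/(117+1) = 382·1792/118 = 684544/118 ≈ 5801.2 → 5801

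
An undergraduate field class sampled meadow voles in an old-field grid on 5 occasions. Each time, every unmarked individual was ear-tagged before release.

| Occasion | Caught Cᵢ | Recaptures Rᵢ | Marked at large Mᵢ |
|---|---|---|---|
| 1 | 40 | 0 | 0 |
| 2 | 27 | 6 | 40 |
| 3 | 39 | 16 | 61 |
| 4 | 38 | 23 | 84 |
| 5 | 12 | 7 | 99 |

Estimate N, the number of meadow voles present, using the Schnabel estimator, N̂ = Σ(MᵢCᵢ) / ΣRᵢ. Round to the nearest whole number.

Σ MᵢCᵢ = 0·40 + 40·27 + 61·39 + 84·38 + 99·12 = 0 + 1080 + 2379 + 3192 + 1188 = 7839
Σ Rᵢ = 0 + 6 + 16 + 23 + 7 = 52
N̂ = 7839 / 52 ≈ 150.8 → 151

N ≈ 151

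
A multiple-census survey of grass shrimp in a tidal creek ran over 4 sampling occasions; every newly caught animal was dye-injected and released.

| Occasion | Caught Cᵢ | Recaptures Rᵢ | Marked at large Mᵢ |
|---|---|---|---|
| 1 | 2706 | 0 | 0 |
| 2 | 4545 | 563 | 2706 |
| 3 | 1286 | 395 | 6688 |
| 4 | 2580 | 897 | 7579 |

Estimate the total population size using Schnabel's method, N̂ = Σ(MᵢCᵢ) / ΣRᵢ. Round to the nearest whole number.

N ≈ 21,808

Σ MᵢCᵢ = 0·2706 + 2706·4545 + 6688·1286 + 7579·2580 = 0 + 12298770 + 8600768 + 19553820 = 40453358
Σ Rᵢ = 0 + 563 + 395 + 897 = 1855
N̂ = 40453358 / 1855 ≈ 21807.7 → 21808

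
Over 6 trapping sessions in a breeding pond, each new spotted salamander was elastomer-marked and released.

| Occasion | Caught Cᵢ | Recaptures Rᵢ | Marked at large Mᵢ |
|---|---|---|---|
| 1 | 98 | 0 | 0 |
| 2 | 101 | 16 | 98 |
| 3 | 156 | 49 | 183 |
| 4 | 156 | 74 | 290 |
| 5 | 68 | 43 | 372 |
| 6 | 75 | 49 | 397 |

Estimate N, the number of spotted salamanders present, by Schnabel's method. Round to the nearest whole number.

N ≈ 601

Σ MᵢCᵢ = 0·98 + 98·101 + 183·156 + 290·156 + 372·68 + 397·75 = 0 + 9898 + 28548 + 45240 + 25296 + 29775 = 138757
Σ Rᵢ = 0 + 16 + 49 + 74 + 43 + 49 = 231
N̂ = 138757 / 231 ≈ 600.7 → 601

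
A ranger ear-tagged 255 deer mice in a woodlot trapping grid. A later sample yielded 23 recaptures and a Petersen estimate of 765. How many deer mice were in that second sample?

C = 69

From N = M·C/R: C = N·R / M = 765·23 / 255 = 17595 / 255 = 69.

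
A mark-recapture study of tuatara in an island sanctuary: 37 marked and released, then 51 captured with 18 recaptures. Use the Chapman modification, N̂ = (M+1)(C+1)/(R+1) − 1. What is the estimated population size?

N̂ = (37+1)(51+1)/(18+1) − 1 = 38·52/19 − 1
= 1976/19 − 1 = 104 − 1 = 103

N = 103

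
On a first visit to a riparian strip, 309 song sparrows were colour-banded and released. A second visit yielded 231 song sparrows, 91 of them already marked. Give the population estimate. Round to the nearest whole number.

N ≈ 784

N = (309 × 231) / 91 = 71379 / 91 ≈ 784.4 → 784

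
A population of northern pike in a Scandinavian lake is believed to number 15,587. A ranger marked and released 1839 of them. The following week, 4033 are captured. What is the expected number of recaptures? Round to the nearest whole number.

The marked fraction of the population is 1839/15587, so in a sample of 4033 expect C·(M/N) marked.
E[R] = 1839 × 4033 / 15587 = 7416687 / 15587 ≈ 475.8 → 476

expected recaptures ≈ 476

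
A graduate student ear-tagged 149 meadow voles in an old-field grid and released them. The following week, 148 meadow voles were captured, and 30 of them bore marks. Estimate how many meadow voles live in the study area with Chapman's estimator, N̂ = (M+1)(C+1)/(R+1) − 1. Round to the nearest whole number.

N ≈ 720

N̂ = (149+1)(148+1)/(30+1) − 1 = 150·149/31 − 1
= 22350/31 − 1 ≈ 721.0 − 1 ≈ 720.0 → 720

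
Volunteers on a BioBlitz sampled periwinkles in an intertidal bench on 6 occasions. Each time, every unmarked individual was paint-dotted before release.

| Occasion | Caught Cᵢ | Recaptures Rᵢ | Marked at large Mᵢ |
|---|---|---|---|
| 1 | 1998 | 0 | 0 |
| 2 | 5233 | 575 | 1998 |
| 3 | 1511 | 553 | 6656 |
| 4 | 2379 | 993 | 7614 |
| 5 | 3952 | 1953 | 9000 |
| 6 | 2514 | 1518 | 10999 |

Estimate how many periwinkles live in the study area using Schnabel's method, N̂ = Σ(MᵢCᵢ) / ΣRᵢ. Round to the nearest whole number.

Σ MᵢCᵢ = 0·1998 + 1998·5233 + 6656·1511 + 7614·2379 + 9000·3952 + 10999·2514 = 0 + 10455534 + 10057216 + 18113706 + 35568000 + 27651486 = 101845942
Σ Rᵢ = 0 + 575 + 553 + 993 + 1953 + 1518 = 5592
N̂ = 101845942 / 5592 ≈ 18212.8 → 18213

N ≈ 18,213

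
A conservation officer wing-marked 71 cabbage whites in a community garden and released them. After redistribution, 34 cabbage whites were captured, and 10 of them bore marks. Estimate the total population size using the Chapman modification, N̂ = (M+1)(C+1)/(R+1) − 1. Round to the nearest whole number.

N̂ = (71+1)(34+1)/(10+1) − 1 = 72·35/11 − 1
= 2520/11 − 1 ≈ 229.1 − 1 ≈ 228.1 → 228

N ≈ 228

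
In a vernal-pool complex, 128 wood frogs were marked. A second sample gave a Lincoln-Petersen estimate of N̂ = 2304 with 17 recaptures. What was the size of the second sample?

C = 306

From N = M·C/R: C = N·R / M = 2304·17 / 128 = 39168 / 128 = 306.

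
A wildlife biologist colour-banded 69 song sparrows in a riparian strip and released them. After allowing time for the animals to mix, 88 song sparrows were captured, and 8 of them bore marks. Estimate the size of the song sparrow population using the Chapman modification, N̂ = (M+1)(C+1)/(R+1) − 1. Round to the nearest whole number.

N ≈ 691

N̂ = (69+1)(88+1)/(8+1) − 1 = 70·89/9 − 1
= 6230/9 − 1 ≈ 692.2 − 1 ≈ 691.2 → 691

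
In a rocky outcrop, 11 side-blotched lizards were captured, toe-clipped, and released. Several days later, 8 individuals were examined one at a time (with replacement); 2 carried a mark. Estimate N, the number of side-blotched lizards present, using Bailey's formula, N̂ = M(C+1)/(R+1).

N̂ = 11·(8+1)/(2+1) = 11·9/3 = 99/3 = 33

N = 33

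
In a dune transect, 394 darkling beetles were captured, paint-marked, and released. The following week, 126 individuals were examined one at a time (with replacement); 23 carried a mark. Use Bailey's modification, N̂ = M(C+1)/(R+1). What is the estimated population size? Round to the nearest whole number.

N ≈ 2085

N̂ = 394·(126+1)/(23+1) = 394·127/24 = 50038/24 ≈ 2084.9 → 2085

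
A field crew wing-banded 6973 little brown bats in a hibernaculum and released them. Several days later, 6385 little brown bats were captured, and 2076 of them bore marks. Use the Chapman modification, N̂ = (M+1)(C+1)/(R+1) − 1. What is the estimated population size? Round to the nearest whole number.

N ≈ 21,441

N̂ = (6973+1)(6385+1)/(2076+1) − 1 = 6974·6386/2077 − 1
= 44535964/2077 − 1 ≈ 21442.4 − 1 ≈ 21441.4 → 21441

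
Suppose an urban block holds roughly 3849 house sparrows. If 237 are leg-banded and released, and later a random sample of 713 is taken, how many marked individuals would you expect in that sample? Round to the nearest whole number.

expected recaptures ≈ 44

The marked fraction of the population is 237/3849, so in a sample of 713 expect C·(M/N) marked.
E[R] = 237 × 713 / 3849 = 168981 / 3849 ≈ 43.9 → 44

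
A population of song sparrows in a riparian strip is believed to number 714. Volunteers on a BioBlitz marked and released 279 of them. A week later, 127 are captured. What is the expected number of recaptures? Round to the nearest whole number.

expected recaptures ≈ 50

Expected recaptures E[R] = M·C / N.
E[R] = 279 × 127 / 714 = 35433 / 714 ≈ 49.6 → 50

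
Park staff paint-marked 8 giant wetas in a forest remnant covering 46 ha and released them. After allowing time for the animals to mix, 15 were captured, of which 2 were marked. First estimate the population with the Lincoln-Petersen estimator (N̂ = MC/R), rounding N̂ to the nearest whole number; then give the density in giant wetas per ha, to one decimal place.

density ≈ 1.3 giant wetas per ha

N̂ = 8·15/2 = 120/2 = 60
Density = N̂ / area = 60 / 46 ≈ 1.30 → 1.3 per ha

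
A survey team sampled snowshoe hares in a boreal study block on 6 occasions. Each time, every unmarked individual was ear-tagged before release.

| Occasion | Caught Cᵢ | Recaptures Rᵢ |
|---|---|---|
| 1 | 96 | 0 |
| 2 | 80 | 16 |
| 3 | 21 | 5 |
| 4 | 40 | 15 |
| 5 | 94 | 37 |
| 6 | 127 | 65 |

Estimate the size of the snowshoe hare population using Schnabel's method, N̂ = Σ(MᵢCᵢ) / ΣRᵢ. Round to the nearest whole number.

Marked at large before each occasion: Mᵢ = Σⱼ<ᵢ (Cⱼ − Rⱼ) → M1=0, M2=96, M3=160, M4=176, M5=201, M6=258
Σ MᵢCᵢ = 0·96 + 96·80 + 160·21 + 176·40 + 201·94 + 258·127 = 0 + 7680 + 3360 + 7040 + 18894 + 32766 = 69740
Σ Rᵢ = 0 + 16 + 5 + 15 + 37 + 65 = 138
N̂ = 69740 / 138 ≈ 505.4 → 505

N ≈ 505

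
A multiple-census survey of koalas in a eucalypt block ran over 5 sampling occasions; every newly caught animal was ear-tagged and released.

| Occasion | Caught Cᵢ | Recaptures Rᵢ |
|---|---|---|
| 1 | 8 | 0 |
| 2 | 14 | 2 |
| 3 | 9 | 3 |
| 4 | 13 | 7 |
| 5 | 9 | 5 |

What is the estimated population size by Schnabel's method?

Marked at large before each occasion: Mᵢ = Σⱼ<ᵢ (Cⱼ − Rⱼ) → M1=0, M2=8, M3=20, M4=26, M5=32
Σ MᵢCᵢ = 0·8 + 8·14 + 20·9 + 26·13 + 32·9 = 0 + 112 + 180 + 338 + 288 = 918
Σ Rᵢ = 0 + 2 + 3 + 7 + 5 = 17
N̂ = 918 / 17 = 54

N = 54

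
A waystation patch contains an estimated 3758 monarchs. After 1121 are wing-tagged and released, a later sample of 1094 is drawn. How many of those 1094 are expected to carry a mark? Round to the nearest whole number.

The marked fraction of the population is 1121/3758, so in a sample of 1094 expect C·(M/N) marked.
E[R] = 1121 × 1094 / 3758 = 1226374 / 3758 ≈ 326.3 → 326

expected recaptures ≈ 326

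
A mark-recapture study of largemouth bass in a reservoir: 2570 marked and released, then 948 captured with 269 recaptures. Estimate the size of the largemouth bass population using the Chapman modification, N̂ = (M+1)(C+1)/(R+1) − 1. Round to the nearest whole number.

N ≈ 9036

N̂ = (2570+1)(948+1)/(269+1) − 1 = 2571·949/270 − 1
= 2439879/270 − 1 ≈ 9036.6 − 1 ≈ 9035.6 → 9036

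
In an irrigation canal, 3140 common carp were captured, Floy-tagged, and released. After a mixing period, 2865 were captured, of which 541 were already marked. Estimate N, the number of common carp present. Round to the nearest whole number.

N = (3140 × 2865) / 541 = 8996100 / 541 ≈ 16628.7 → 16629

N ≈ 16,629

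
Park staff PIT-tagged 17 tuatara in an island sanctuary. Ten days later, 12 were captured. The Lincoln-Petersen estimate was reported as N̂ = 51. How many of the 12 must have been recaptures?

R = 4

From N = M·C/R: R = M·C / N = 17·12 / 51 = 204 / 51 = 4.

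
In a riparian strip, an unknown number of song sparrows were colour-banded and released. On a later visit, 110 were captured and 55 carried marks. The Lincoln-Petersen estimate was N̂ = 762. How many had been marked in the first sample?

M = 381

From N = M·C/R: M = N·R / C = 762·55 / 110 = 41910 / 110 = 381.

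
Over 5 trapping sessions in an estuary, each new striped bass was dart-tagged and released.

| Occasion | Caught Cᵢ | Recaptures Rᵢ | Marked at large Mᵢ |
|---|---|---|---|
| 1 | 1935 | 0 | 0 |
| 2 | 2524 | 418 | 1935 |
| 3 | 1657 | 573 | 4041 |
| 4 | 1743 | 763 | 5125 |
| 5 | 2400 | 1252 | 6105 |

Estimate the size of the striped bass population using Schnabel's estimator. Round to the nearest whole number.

N ≈ 11,698

Σ MᵢCᵢ = 0·1935 + 1935·2524 + 4041·1657 + 5125·1743 + 6105·2400 = 0 + 4883940 + 6695937 + 8932875 + 14652000 = 35164752
Σ Rᵢ = 0 + 418 + 573 + 763 + 1252 = 3006
N̂ = 35164752 / 3006 ≈ 11698.2 → 11698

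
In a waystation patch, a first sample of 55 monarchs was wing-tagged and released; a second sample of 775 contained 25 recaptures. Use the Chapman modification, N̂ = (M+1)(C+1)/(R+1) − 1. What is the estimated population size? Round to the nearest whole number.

N ≈ 1670

N̂ = (55+1)(775+1)/(25+1) − 1 = 56·776/26 − 1
= 43456/26 − 1 ≈ 1671.4 − 1 ≈ 1670.4 → 1670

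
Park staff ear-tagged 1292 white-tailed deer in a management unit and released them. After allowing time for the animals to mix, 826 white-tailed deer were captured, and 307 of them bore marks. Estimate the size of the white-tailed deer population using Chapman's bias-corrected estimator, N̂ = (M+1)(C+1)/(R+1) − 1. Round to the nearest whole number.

N ≈ 3471

N̂ = (1292+1)(826+1)/(307+1) − 1 = 1293·827/308 − 1
= 1069311/308 − 1 ≈ 3471.8 − 1 ≈ 3470.8 → 3471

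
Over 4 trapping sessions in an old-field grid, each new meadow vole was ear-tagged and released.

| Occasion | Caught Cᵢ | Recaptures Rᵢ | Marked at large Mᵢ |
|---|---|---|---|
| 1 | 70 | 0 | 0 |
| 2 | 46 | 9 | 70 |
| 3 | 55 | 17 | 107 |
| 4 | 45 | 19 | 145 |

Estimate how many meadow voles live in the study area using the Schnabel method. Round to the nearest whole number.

Σ MᵢCᵢ = 0·70 + 70·46 + 107·55 + 145·45 = 0 + 3220 + 5885 + 6525 = 15630
Σ Rᵢ = 0 + 9 + 17 + 19 = 45
N̂ = 15630 / 45 ≈ 347.3 → 347

N ≈ 347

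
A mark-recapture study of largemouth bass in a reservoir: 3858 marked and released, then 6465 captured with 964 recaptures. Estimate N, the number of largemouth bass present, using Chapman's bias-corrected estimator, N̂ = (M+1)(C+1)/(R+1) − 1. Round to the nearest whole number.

N ≈ 25,856

N̂ = (3858+1)(6465+1)/(964+1) − 1 = 3859·6466/965 − 1
= 24952294/965 − 1 ≈ 25857.3 − 1 ≈ 25856.3 → 25856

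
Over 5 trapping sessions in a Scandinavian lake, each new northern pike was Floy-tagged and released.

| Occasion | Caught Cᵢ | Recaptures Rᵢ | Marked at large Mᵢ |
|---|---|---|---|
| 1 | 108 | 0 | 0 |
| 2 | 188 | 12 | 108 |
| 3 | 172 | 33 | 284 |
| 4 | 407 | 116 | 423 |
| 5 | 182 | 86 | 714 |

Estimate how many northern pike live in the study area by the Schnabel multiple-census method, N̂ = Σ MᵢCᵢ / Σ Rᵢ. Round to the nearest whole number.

Σ MᵢCᵢ = 0·108 + 108·188 + 284·172 + 423·407 + 714·182 = 0 + 20304 + 48848 + 172161 + 129948 = 371261
Σ Rᵢ = 0 + 12 + 33 + 116 + 86 = 247
N̂ = 371261 / 247 ≈ 1503.1 → 1503

N ≈ 1503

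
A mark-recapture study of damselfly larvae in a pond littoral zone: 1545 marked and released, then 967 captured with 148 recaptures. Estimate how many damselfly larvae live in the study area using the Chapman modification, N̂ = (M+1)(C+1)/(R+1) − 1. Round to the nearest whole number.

N̂ = (1545+1)(967+1)/(148+1) − 1 = 1546·968/149 − 1
= 1496528/149 − 1 ≈ 10043.8 − 1 ≈ 10042.8 → 10043

N ≈ 10,043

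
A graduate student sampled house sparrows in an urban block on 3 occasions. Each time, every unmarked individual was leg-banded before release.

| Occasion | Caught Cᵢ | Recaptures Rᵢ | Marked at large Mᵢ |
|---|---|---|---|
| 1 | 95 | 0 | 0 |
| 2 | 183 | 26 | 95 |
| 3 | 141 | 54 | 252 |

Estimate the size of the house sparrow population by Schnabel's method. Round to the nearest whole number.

Σ MᵢCᵢ = 0·95 + 95·183 + 252·141 = 0 + 17385 + 35532 = 52917
Σ Rᵢ = 0 + 26 + 54 = 80
N̂ = 52917 / 80 ≈ 661.46 → 661

N ≈ 661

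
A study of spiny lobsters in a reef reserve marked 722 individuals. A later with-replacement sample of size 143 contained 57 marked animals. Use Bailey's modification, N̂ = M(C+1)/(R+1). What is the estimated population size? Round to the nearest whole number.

N ≈ 1793

N̂ = 722·(143+1)/(57+1) = 722·144/58 = 103968/58 ≈ 1792.6 → 1793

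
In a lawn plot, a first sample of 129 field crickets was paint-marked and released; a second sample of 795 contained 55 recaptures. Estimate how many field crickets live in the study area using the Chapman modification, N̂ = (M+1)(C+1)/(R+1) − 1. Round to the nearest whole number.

N̂ = (129+1)(795+1)/(55+1) − 1 = 130·796/56 − 1
= 103480/56 − 1 ≈ 1847.9 − 1 ≈ 1846.9 → 1847

N ≈ 1847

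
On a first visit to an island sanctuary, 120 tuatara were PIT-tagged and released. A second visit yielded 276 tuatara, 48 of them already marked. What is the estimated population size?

The marked fraction in the recapture sample should equal the marked fraction in the population: 48/276 = 120/N.
N = (120 × 276) / 48 = 33120 / 48 = 690

N = 690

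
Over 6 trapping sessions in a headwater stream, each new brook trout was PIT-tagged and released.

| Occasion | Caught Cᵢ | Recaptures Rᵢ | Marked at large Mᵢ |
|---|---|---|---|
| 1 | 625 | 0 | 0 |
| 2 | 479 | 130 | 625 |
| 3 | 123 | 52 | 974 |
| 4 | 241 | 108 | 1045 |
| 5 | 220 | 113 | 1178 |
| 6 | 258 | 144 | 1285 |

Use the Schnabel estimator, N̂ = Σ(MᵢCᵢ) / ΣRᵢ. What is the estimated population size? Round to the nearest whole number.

Σ MᵢCᵢ = 0·625 + 625·479 + 974·123 + 1045·241 + 1178·220 + 1285·258 = 0 + 299375 + 119802 + 251845 + 259160 + 331530 = 1261712
Σ Rᵢ = 0 + 130 + 52 + 108 + 113 + 144 = 547
N̂ = 1261712 / 547 ≈ 2306.6 → 2307

N ≈ 2307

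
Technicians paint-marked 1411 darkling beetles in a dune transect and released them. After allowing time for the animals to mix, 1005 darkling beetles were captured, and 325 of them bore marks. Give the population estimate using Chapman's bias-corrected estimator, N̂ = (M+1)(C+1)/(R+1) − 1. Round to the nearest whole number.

N̂ = (1411+1)(1005+1)/(325+1) − 1 = 1412·1006/326 − 1
= 1420472/326 − 1 ≈ 4357.3 − 1 ≈ 4356.3 → 4356

N ≈ 4356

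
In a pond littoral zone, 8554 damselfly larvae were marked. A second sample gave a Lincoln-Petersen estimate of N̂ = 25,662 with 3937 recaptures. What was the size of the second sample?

C = 11811

From N = M·C/R: C = N·R / M = 25662·3937 / 8554 = 101031294 / 8554 = 11811.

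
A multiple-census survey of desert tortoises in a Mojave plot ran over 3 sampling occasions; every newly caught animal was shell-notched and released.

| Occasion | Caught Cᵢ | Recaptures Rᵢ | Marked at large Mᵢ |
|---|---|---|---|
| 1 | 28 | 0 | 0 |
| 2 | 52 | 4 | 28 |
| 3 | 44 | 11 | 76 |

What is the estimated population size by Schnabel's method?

N = 320

Σ MᵢCᵢ = 0·28 + 28·52 + 76·44 = 0 + 1456 + 3344 = 4800
Σ Rᵢ = 0 + 4 + 11 = 15
N̂ = 4800 / 15 = 320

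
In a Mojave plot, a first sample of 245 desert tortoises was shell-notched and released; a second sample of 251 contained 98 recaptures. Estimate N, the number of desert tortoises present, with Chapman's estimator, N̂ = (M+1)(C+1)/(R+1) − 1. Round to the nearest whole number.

N ≈ 625

N̂ = (245+1)(251+1)/(98+1) − 1 = 246·252/99 − 1
= 61992/99 − 1 ≈ 626.2 − 1 ≈ 625.2 → 625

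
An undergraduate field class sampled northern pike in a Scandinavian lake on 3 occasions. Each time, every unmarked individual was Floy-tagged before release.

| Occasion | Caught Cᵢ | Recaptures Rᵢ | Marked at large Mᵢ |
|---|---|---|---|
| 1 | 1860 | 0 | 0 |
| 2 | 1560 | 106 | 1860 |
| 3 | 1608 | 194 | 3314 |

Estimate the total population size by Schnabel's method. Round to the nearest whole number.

N ≈ 27,435

Σ MᵢCᵢ = 0·1860 + 1860·1560 + 3314·1608 = 0 + 2901600 + 5328912 = 8230512
Σ Rᵢ = 0 + 106 + 194 = 300
N̂ = 8230512 / 300 ≈ 27435.0 → 27435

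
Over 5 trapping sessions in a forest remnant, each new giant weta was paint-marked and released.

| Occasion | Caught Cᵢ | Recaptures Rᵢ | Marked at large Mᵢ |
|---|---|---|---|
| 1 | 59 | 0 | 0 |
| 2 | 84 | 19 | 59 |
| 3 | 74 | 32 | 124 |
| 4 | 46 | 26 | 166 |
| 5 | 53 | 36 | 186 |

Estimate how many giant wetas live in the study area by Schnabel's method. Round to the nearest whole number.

Σ MᵢCᵢ = 0·59 + 59·84 + 124·74 + 166·46 + 186·53 = 0 + 4956 + 9176 + 7636 + 9858 = 31626
Σ Rᵢ = 0 + 19 + 32 + 26 + 36 = 113
N̂ = 31626 / 113 ≈ 279.9 → 280

N ≈ 280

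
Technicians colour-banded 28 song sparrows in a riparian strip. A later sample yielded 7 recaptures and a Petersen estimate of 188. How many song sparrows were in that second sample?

C = 47

From N = M·C/R: C = N·R / M = 188·7 / 28 = 1316 / 28 = 47.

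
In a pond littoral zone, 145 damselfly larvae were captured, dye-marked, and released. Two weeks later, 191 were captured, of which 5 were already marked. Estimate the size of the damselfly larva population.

N = 5539

N = (145 × 191) / 5 = 27695 / 5 = 5539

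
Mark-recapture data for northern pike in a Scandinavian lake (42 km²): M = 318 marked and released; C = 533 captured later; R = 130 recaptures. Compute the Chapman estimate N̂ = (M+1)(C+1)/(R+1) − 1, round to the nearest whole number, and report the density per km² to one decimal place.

density ≈ 30.9 northern pike per km²

N̂ = 319·534/131 − 1 = 170346/131 − 1 ≈ 1299.4 → 1299
Density = N̂ / area = 1299 / 42 ≈ 30.93 → 30.9 per km²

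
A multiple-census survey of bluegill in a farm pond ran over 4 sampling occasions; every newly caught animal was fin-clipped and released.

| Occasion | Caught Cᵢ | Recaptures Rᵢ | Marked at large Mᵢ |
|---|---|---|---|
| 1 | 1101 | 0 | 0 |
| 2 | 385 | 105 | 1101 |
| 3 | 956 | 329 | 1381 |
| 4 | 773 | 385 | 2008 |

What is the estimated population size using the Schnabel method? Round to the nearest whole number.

Σ MᵢCᵢ = 0·1101 + 1101·385 + 1381·956 + 2008·773 = 0 + 423885 + 1320236 + 1552184 = 3296305
Σ Rᵢ = 0 + 105 + 329 + 385 = 819
N̂ = 3296305 / 819 ≈ 4024.8 → 4025

N ≈ 4025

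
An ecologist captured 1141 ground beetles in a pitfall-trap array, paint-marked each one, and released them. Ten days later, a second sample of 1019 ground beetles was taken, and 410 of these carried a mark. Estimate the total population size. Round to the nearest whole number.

If marked individuals mix randomly, R/C ≈ M/N, giving N ≈ M·C/R.
N = (1141 × 1019) / 410 = 1162679 / 410 ≈ 2835.8 → 2836

N ≈ 2836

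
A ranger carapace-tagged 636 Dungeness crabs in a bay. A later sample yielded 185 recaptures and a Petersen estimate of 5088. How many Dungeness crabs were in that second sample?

C = 1480

From N = M·C/R: C = N·R / M = 5088·185 / 636 = 941280 / 636 = 1480.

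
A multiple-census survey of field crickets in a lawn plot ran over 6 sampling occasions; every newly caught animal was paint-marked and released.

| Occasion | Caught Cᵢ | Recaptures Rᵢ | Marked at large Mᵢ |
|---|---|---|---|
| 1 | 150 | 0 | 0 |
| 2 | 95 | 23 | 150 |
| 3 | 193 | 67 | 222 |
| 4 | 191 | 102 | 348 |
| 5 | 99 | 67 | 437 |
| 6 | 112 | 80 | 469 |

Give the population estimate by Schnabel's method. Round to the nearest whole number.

Σ MᵢCᵢ = 0·150 + 150·95 + 222·193 + 348·191 + 437·99 + 469·112 = 0 + 14250 + 42846 + 66468 + 43263 + 52528 = 219355
Σ Rᵢ = 0 + 23 + 67 + 102 + 67 + 80 = 339
N̂ = 219355 / 339 ≈ 647.1 → 647

N ≈ 647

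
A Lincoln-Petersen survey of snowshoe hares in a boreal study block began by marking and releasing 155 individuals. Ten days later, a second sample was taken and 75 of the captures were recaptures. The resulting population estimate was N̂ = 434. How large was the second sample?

C = 210

From N = M·C/R: C = N·R / M = 434·75 / 155 = 32550 / 155 = 210.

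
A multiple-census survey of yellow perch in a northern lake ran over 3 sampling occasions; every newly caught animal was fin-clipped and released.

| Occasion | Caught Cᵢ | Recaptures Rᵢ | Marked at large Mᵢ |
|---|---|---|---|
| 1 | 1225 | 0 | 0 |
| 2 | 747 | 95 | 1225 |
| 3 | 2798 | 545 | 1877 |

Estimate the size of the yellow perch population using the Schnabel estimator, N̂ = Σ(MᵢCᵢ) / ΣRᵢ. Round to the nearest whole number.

Σ MᵢCᵢ = 0·1225 + 1225·747 + 1877·2798 = 0 + 915075 + 5251846 = 6166921
Σ Rᵢ = 0 + 95 + 545 = 640
N̂ = 6166921 / 640 ≈ 9635.8 → 9636

N ≈ 9636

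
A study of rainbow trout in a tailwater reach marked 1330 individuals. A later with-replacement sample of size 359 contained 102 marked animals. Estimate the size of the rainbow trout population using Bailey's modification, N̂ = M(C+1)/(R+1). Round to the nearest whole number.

N̂ = 1330·(359+1)/(102+1) = 1330·360/103 = 478800/103 ≈ 4648.5 → 4649

N ≈ 4649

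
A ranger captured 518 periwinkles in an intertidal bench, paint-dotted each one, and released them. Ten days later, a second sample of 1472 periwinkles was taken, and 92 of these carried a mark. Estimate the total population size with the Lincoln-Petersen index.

N = 8288

If marked individuals mix randomly, R/C ≈ M/N, giving N ≈ M·C/R.
N = (518 × 1472) / 92 = 762496 / 92 = 8288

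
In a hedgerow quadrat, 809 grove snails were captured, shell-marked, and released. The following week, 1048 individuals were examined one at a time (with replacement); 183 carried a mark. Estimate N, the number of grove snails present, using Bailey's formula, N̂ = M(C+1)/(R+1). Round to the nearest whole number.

N̂ = 809·(1048+1)/(183+1) = 809·1049/184 = 848641/184 ≈ 4612.2 → 4612

N ≈ 4612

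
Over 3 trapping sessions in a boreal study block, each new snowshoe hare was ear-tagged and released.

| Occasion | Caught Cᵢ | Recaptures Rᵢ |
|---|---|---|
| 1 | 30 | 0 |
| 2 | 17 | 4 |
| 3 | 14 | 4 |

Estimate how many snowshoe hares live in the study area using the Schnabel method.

N = 139

Marked at large before each occasion: Mᵢ = Σⱼ<ᵢ (Cⱼ − Rⱼ) → M1=0, M2=30, M3=43
Σ MᵢCᵢ = 0·30 + 30·17 + 43·14 = 0 + 510 + 602 = 1112
Σ Rᵢ = 0 + 4 + 4 = 8
N̂ = 1112 / 8 = 139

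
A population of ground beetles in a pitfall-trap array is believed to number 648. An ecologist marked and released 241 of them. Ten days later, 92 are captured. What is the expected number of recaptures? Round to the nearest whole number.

The marked fraction of the population is 241/648, so in a sample of 92 expect C·(M/N) marked.
E[R] = 241 × 92 / 648 = 22172 / 648 ≈ 34.2 → 34

expected recaptures ≈ 34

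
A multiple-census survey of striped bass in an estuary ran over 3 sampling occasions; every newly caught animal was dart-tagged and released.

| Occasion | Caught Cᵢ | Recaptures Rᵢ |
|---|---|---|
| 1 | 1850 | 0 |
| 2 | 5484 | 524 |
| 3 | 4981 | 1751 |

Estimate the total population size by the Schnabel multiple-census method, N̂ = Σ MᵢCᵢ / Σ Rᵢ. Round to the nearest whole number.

Marked at large before each occasion: Mᵢ = Σⱼ<ᵢ (Cⱼ − Rⱼ) → M1=0, M2=1850, M3=6810
Σ MᵢCᵢ = 0·1850 + 1850·5484 + 6810·4981 = 0 + 10145400 + 33920610 = 44066010
Σ Rᵢ = 0 + 524 + 1751 = 2275
N̂ = 44066010 / 2275 ≈ 19369.7 → 19370

N ≈ 19,370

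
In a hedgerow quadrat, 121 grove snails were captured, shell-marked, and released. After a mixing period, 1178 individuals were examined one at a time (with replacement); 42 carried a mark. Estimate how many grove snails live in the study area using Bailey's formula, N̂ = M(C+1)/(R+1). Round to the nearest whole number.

N̂ = 121·(1178+1)/(42+1) = 121·1179/43 = 142659/43 ≈ 3317.7 → 3318

N ≈ 3318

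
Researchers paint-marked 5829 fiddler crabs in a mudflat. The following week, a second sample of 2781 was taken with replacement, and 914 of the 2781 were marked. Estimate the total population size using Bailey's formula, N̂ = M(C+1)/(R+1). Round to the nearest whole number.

N ≈ 17,723

N̂ = 5829·(2781+1)/(914+1) = 5829·2782/915 = 16216278/915 ≈ 17722.7 → 17723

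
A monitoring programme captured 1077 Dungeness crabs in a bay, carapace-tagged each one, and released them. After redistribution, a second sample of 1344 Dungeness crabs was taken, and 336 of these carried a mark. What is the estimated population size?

N = 4308

N = (1077 × 1344) / 336 = 1447488 / 336 = 4308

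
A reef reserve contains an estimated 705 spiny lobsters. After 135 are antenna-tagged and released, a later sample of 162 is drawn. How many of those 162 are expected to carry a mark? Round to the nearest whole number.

The marked fraction of the population is 135/705, so in a sample of 162 expect C·(M/N) marked.
E[R] = 135 × 162 / 705 = 21870 / 705 ≈ 31.0 → 31

expected recaptures ≈ 31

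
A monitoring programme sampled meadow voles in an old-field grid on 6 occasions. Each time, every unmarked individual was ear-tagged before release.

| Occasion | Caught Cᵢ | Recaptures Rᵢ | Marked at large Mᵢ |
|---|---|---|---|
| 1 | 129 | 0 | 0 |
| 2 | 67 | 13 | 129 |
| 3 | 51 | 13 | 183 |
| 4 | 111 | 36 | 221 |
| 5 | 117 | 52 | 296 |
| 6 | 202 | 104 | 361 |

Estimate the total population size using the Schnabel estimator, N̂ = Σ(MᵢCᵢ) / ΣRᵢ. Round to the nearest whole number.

N ≈ 688

Σ MᵢCᵢ = 0·129 + 129·67 + 183·51 + 221·111 + 296·117 + 361·202 = 0 + 8643 + 9333 + 24531 + 34632 + 72922 = 150061
Σ Rᵢ = 0 + 13 + 13 + 36 + 52 + 104 = 218
N̂ = 150061 / 218 ≈ 688.4 → 688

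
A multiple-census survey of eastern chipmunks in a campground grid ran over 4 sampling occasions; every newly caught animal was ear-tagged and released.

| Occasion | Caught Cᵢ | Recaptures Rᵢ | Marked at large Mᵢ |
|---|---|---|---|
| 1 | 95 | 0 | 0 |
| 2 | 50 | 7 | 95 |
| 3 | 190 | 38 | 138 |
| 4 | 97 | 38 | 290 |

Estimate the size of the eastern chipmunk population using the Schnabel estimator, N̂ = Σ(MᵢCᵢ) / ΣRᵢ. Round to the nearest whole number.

Σ MᵢCᵢ = 0·95 + 95·50 + 138·190 + 290·97 = 0 + 4750 + 26220 + 28130 = 59100
Σ Rᵢ = 0 + 7 + 38 + 38 = 83
N̂ = 59100 / 83 ≈ 712.0 → 712

N ≈ 712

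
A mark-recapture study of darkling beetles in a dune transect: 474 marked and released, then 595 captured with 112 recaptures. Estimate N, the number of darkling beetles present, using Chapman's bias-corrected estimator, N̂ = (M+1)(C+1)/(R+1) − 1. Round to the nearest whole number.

N ≈ 2504

N̂ = (474+1)(595+1)/(112+1) − 1 = 475·596/113 − 1
= 283100/113 − 1 ≈ 2505.3 − 1 ≈ 2504.3 → 2504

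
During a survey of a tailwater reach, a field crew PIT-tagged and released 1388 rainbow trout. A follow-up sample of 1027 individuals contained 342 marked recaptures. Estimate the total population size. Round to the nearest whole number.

Lincoln-Petersen assumes M/N = R/C, so N = M·C / R.
N = (1388 × 1027) / 342 = 1425476 / 342 ≈ 4168.1 → 4168

N ≈ 4168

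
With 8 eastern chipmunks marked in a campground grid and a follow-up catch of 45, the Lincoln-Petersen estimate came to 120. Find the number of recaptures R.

R = 3

From N = M·C/R: R = M·C / N = 8·45 / 120 = 360 / 120 = 3.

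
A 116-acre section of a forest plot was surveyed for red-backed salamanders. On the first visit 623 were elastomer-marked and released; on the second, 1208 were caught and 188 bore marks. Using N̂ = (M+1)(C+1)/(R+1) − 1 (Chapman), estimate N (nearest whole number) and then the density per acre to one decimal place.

density ≈ 34.4 red-backed salamanders per acre

N̂ = 624·1209/189 − 1 = 754416/189 − 1 ≈ 3990.6 → 3991
Density = N̂ / area = 3991 / 116 ≈ 34.41 → 34.4 per acre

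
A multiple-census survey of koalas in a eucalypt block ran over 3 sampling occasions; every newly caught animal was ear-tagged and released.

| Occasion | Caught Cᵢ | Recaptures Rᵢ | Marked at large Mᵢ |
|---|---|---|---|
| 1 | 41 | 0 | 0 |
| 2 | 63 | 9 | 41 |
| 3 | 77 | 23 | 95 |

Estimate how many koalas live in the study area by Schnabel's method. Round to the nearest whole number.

N ≈ 309

Σ MᵢCᵢ = 0·41 + 41·63 + 95·77 = 0 + 2583 + 7315 = 9898
Σ Rᵢ = 0 + 9 + 23 = 32
N̂ = 9898 / 32 ≈ 309.3 → 309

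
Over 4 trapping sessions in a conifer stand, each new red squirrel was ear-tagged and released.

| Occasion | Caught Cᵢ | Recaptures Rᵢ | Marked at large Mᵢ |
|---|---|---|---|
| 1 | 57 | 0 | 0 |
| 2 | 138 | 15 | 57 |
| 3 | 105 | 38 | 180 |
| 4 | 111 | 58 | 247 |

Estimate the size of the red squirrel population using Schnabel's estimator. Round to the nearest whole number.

N ≈ 488

Σ MᵢCᵢ = 0·57 + 57·138 + 180·105 + 247·111 = 0 + 7866 + 18900 + 27417 = 54183
Σ Rᵢ = 0 + 15 + 38 + 58 = 111
N̂ = 54183 / 111 ≈ 488.1 → 488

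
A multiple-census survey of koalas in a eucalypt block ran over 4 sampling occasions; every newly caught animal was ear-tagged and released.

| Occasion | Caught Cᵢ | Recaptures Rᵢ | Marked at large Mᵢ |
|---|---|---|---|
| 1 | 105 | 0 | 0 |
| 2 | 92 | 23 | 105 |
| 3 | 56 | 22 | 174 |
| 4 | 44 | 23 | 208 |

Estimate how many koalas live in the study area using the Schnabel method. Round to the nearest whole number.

Σ MᵢCᵢ = 0·105 + 105·92 + 174·56 + 208·44 = 0 + 9660 + 9744 + 9152 = 28556
Σ Rᵢ = 0 + 23 + 22 + 23 = 68
N̂ = 28556 / 68 ≈ 419.9 → 420

N ≈ 420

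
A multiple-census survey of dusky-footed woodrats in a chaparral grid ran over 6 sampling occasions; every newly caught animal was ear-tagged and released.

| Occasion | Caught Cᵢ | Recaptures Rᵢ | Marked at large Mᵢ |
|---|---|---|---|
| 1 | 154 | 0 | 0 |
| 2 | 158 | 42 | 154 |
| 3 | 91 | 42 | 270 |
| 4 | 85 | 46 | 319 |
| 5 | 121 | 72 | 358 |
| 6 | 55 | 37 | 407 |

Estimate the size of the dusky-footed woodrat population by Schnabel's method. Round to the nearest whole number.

N ≈ 593

Σ MᵢCᵢ = 0·154 + 154·158 + 270·91 + 319·85 + 358·121 + 407·55 = 0 + 24332 + 24570 + 27115 + 43318 + 22385 = 141720
Σ Rᵢ = 0 + 42 + 42 + 46 + 72 + 37 = 239
N̂ = 141720 / 239 ≈ 593.0 → 593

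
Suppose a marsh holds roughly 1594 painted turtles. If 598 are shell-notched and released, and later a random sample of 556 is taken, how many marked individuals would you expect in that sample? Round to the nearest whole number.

expected recaptures ≈ 209

Expected recaptures E[R] = M·C / N.
E[R] = 598 × 556 / 1594 = 332488 / 1594 ≈ 208.6 → 209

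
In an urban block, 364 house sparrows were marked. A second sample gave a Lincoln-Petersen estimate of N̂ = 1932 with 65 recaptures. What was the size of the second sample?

From N = M·C/R: C = N·R / M = 1932·65 / 364 = 125580 / 364 = 345.

C = 345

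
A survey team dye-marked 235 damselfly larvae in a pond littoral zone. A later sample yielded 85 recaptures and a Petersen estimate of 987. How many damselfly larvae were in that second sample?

From N = M·C/R: C = N·R / M = 987·85 / 235 = 83895 / 235 = 357.

C = 357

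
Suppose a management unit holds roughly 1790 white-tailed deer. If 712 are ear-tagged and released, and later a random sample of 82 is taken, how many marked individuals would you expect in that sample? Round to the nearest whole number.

expected recaptures ≈ 33

The marked fraction of the population is 712/1790, so in a sample of 82 expect C·(M/N) marked.
E[R] = 712 × 82 / 1790 = 58384 / 1790 ≈ 32.6 → 33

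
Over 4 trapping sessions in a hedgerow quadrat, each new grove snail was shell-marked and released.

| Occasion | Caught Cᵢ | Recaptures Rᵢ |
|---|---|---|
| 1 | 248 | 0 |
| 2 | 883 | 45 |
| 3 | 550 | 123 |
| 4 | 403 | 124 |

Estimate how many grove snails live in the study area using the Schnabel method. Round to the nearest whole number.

N ≈ 4884

Marked at large before each occasion: Mᵢ = Σⱼ<ᵢ (Cⱼ − Rⱼ) → M1=0, M2=248, M3=1086, M4=1513
Σ MᵢCᵢ = 0·248 + 248·883 + 1086·550 + 1513·403 = 0 + 218984 + 597300 + 609739 = 1426023
Σ Rᵢ = 0 + 45 + 123 + 124 = 292
N̂ = 1426023 / 292 ≈ 4883.6 → 4884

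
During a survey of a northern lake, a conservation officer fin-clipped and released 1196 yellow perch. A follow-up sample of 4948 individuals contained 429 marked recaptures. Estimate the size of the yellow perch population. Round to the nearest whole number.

N ≈ 13,794

The marked fraction in the recapture sample should equal the marked fraction in the population: 429/4948 = 1196/N.
N = (1196 × 4948) / 429 = 5917808 / 429 ≈ 13794.4 → 13794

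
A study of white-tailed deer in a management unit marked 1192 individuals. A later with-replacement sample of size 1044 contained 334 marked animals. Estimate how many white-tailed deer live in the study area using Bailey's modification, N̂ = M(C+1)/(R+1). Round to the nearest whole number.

N ≈ 3718

N̂ = 1192·(1044+1)/(334+1) = 1192·1045/335 = 1245640/335 ≈ 3718.3 → 3718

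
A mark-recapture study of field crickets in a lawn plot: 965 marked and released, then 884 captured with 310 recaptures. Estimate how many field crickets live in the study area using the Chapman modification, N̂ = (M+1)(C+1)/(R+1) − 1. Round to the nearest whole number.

N̂ = (965+1)(884+1)/(310+1) − 1 = 966·885/311 − 1
= 854910/311 − 1 ≈ 2748.9 − 1 ≈ 2747.9 → 2748

N ≈ 2748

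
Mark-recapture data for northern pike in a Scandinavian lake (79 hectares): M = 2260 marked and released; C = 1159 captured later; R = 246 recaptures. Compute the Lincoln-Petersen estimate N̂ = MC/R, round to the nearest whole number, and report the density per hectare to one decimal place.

N̂ = 2260·1159/246 = 2619340/246 ≈ 10647.7 → 10648
Density = N̂ / area = 10648 / 79 ≈ 134.78 → 134.8 per hectare

density ≈ 134.8 northern pike per hectare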